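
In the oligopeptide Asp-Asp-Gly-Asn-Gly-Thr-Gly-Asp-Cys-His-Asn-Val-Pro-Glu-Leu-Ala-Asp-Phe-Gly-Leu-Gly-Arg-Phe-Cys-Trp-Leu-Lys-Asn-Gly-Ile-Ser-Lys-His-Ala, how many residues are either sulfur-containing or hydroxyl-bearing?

4

Sulfur-containing: C, M. Hydroxyl-bearing: S, T, Y.
Sulfur-containing residues here: Cys9, Cys24 (2).
Hydroxyl-bearing residues here: Thr6, Ser31 (2).
The two groups share no amino acid, so total = 2 + 2 = 4.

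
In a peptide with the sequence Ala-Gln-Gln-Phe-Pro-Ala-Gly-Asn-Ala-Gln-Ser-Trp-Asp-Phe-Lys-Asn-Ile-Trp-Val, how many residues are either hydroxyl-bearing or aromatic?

Hydroxyl-bearing: S, T, Y. Aromatic: F, W, Y.
Hydroxyl-bearing residues here: Ser11 (1).
Aromatic residues here: Phe4, Trp12, Phe14, Trp18 (4).
(Y belongs to both groups, but none appear in this sequence.) Total = 1 + 4 = 5.

5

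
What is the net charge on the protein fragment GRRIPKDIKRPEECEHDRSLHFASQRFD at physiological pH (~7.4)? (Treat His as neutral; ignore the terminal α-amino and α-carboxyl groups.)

+1

Near pH 7.4, K and R contribute +1 each, D and E contribute −1 each, and every other side chain (His included, as stated) is uncharged.
Positive (K, R): R2, R3, K6, K9, R10, R18, R26 → +7.
Negative (D, E): D7, E12, E13, E15, D17, D28 → −6.
Net charge = (+7) + (−6) = +1.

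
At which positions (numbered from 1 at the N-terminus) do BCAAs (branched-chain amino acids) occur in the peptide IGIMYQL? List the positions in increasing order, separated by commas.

V, L, and I make up the branched-chain aliphatic group.
Matching residues: I1, I3, L7.

1, 3, 7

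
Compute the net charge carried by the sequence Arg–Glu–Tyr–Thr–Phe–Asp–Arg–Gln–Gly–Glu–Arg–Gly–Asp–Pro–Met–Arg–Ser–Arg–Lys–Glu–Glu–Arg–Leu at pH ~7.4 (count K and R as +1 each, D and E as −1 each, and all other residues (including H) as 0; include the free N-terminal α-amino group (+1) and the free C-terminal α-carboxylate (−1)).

+1

Positive (K, R): Arg1, Arg7, Arg11, Arg16, Arg18, Lys19, Arg22 → +7.
Negative (D, E): Glu2, Asp6, Glu10, Asp13, Glu20, Glu21 → −6.
The N-terminus (+1) and C-terminus (−1) cancel.
Net charge = (+7) + (−6) = +1.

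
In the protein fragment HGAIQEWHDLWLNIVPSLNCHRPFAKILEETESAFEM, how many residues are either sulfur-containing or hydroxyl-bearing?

5

Sulfur-containing: C, M. Hydroxyl-bearing: S, T, Y.
Sulfur-containing residues here: C20, M37 (2).
Hydroxyl-bearing residues here: S17, T31, S33 (3).
The two groups share no amino acid, so total = 2 + 3 = 5.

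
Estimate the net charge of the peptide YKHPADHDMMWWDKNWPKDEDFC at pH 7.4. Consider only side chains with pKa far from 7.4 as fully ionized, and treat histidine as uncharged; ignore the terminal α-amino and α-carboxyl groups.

At pH ~7.4 the Lys and Arg side chains are protonated (+1), the Asp and Glu side chains are deprotonated (−1), and with His taken as neutral all other side chains carry no charge.
Positive (K, R): K2, K14, K18 → +3.
Negative (D, E): D6, D8, D13, D19, E20, D21 → −6.
Net charge = (+3) + (−6) = −3.

-3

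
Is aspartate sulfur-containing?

No

Only Cys (C) and Met (M) have a sulfur atom in the side chain.
Aspartate is not in this group.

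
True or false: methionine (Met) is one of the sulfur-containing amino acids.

Only Cys (C) and Met (M) have a sulfur atom in the side chain.
Methionine is in this group.

True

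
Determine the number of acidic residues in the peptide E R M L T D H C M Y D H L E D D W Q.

6

The acidic residues are Asp (D) and Glu (E), whose side chains end in a carboxylate group.
Matching residues: E1, D6, D11, E14, D15, D16.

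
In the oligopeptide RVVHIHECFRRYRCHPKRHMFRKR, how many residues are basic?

13

K, R, and H are the three residues with basic side chains (ε-amine, guanidinium, and imidazole respectively).
Matching residues: R1, H4, H6, R10, R11, R13, H15, K17, R18, H19, R22, K23, R24.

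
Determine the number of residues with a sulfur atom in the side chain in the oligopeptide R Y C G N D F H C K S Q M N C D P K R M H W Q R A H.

5

Only Cys (C) and Met (M) have a sulfur atom in the side chain.
Matching residues: C3, C9, M13, C15, M20.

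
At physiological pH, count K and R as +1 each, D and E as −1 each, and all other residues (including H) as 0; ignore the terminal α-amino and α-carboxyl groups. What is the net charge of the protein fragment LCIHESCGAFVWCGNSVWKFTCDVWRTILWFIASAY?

0

Positive (K, R): K19, R26 → +2.
Negative (D, E): E5, D23 → −2.
Net charge = (+2) + (−2) = 0.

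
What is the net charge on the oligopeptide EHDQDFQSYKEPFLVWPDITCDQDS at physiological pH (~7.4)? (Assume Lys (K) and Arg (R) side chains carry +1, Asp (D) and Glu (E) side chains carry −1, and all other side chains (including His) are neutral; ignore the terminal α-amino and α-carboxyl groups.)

-6

Positive (K, R): K10 → +1.
Negative (D, E): E1, D3, D5, E11, D18, D22, D24 → −7.
Net charge = (+1) + (−7) = −6.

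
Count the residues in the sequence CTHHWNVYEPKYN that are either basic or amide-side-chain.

5

Basic: H, K, R. Amide-side-chain: N, Q.
Basic residues here: H3, H4, K11 (3).
Amide-side-chain residues here: N6, N13 (2).
The two groups share no amino acid, so total = 3 + 2 = 5.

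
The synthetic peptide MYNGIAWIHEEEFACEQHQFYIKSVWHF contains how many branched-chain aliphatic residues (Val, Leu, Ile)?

Matching residues: I5, I8, I22, V25.

4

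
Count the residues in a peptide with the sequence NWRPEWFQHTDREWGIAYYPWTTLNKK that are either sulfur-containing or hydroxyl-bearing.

5

Sulfur-containing: C, M. Hydroxyl-bearing: S, T, Y.
Sulfur-containing residues here: none (0).
Hydroxyl-bearing residues here: T10, Y18, Y19, T22, T23 (5).
The two groups share no amino acid, so total = 0 + 5 = 5.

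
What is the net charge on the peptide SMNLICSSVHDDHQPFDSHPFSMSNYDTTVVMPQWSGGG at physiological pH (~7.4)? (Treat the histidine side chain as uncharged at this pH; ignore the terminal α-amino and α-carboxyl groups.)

Near pH 7.4, K and R contribute +1 each, D and E contribute −1 each, and every other side chain (His included, as stated) is uncharged.
Positive (K, R): none → +0.
Negative (D, E): D11, D12, D17, D27 → −4.
Net charge = (+0) + (−4) = −4.

-4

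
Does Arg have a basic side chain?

Yes

The basic amino acids are Lys (K), Arg (R), and His (H).
Arginine is in this group.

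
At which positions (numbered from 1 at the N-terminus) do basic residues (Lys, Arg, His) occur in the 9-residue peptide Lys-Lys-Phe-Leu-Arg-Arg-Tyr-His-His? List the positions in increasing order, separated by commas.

Matching residues: Lys1, Lys2, Arg5, Arg6, His8, His9.

1, 2, 5, 6, 8, 9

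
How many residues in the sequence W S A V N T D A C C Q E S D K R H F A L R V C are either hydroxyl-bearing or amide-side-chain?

5

Hydroxyl-bearing: S, T, Y. Amide-side-chain: N, Q.
Hydroxyl-bearing residues here: S2, T6, S13 (3).
Amide-side-chain residues here: N5, Q11 (2).
The two groups share no amino acid, so total = 3 + 2 = 5.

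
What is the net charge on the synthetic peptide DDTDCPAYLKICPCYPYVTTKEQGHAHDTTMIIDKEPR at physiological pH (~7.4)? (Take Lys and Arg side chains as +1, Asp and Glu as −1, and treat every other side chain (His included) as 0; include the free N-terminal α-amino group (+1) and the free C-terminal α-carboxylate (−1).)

Positive (K, R): K10, K21, K35, R38 → +4.
Negative (D, E): D1, D2, D4, E22, D28, D34, E36 → −7.
The N-terminus (+1) and C-terminus (−1) cancel.
Net charge = (+4) + (−7) = −3.

-3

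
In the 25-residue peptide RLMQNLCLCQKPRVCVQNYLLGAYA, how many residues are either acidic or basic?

3

Acidic: D, E. Basic: H, K, R.
Acidic residues here: none (0).
Basic residues here: R1, K11, R13 (3).
The two groups share no amino acid, so total = 0 + 3 = 3.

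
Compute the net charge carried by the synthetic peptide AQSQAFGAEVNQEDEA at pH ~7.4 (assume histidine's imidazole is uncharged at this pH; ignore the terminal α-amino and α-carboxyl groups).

-4

Near pH 7.4, K and R contribute +1 each, D and E contribute −1 each, and every other side chain (His included, as stated) is uncharged.
Positive (K, R): none → +0.
Negative (D, E): E9, E13, D14, E15 → −4.
Net charge = (+0) + (−4) = −4.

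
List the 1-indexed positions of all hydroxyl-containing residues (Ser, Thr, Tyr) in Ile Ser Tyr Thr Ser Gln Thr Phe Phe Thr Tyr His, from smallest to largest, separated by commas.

2, 3, 4, 5, 7, 10, 11

Matching residues: Ser2, Tyr3, Thr4, Ser5, Thr7, Thr10, Tyr11.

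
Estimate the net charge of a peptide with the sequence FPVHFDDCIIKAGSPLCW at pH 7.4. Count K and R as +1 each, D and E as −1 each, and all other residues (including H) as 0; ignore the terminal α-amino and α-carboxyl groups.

Positive (K, R): K11 → +1.
Negative (D, E): D6, D7 → −2.
Net charge = (+1) + (−2) = −1.

-1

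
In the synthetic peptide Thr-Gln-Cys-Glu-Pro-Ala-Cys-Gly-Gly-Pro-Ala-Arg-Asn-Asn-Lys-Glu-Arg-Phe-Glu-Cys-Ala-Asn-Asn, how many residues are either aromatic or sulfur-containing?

4

Aromatic: F, W, Y. Sulfur-containing: C, M.
Aromatic residues here: Phe18 (1).
Sulfur-containing residues here: Cys3, Cys7, Cys20 (3).
The two groups share no amino acid, so total = 1 + 3 = 4.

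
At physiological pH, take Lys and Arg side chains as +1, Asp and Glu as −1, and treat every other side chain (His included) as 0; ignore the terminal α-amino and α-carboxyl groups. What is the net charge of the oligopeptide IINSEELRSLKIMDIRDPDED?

-4

Positive (K, R): R8, K11, R16 → +3.
Negative (D, E): E5, E6, D14, D17, D19, E20, D21 → −7.
Net charge = (+3) + (−7) = −4.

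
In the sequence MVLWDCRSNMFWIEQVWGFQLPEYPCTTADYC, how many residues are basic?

1

Lysine (K), arginine (R), and histidine (H) have basic, nitrogen-containing side chains.
Matching residues: R7.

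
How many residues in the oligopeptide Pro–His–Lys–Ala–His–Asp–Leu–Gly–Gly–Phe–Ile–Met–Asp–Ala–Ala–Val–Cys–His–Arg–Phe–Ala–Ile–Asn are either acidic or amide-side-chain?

3

Acidic: D, E. Amide-side-chain: N, Q.
Acidic residues here: Asp6, Asp13 (2).
Amide-side-chain residues here: Asn23 (1).
The two groups share no amino acid, so total = 2 + 1 = 3.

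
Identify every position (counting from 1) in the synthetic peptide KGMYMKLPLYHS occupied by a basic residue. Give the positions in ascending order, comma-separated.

K, R, and H are the three residues with basic side chains (ε-amine, guanidinium, and imidazole respectively).
Matching residues: K1, K6, H11.

1, 6, 11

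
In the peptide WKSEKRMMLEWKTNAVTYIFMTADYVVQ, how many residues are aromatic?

Phenylalanine (F), tryptophan (W), and tyrosine (Y) have aromatic ring side chains.
Matching residues: W1, W11, Y18, F20, Y25.

5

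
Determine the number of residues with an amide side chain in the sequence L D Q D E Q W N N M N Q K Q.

7

Asparagine (N) and glutamine (Q) have uncharged amide side chains.
Matching residues: Q3, Q6, N8, N9, N11, Q12, Q14.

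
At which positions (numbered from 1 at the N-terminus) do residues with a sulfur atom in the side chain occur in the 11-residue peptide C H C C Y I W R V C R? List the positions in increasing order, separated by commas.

The sulfur-bearing residues are cysteine (–SH) and methionine (–S–CH₃).
Matching residues: C1, C3, C4, C10.

1, 3, 4, 10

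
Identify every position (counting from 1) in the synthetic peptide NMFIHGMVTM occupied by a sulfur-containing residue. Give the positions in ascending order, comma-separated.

2, 7, 10

Only Cys (C) and Met (M) have a sulfur atom in the side chain.
Matching residues: M2, M7, M10.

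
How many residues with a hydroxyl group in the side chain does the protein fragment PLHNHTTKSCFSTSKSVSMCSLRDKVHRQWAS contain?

10

Serine (S), threonine (T), and tyrosine (Y) each carry a hydroxyl group on the side chain.
Matching residues: T6, T7, S9, S12, T13, S14, S16, S18, S21, S32.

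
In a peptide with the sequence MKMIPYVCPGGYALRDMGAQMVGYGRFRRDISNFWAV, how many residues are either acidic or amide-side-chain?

Acidic: D, E. Amide-side-chain: N, Q.
Acidic residues here: D16, D30 (2).
Amide-side-chain residues here: Q20, N33 (2).
The two groups share no amino acid, so total = 2 + 2 = 4.

4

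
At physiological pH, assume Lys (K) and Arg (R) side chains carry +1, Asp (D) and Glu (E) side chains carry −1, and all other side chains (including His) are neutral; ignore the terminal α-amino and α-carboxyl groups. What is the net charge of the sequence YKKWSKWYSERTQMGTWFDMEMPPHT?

Positive (K, R): K2, K3, K6, R11 → +4.
Negative (D, E): E10, D19, E21 → −3.
Net charge = (+4) + (−3) = +1.

+1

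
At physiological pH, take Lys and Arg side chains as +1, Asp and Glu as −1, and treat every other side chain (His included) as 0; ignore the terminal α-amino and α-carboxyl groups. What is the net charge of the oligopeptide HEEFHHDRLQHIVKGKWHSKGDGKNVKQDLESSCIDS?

Positive (K, R): R8, K14, K16, K20, K24, K27 → +6.
Negative (D, E): E2, E3, D7, D22, D29, E31, D36 → −7.
Net charge = (+6) + (−7) = −1.

-1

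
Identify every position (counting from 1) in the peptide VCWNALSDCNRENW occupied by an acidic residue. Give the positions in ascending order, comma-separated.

8, 12

Matching residues: D8, E12.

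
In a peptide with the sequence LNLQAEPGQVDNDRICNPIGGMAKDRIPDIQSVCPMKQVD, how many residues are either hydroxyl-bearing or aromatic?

Hydroxyl-bearing: S, T, Y. Aromatic: F, W, Y.
Hydroxyl-bearing residues here: S32 (1).
Aromatic residues here: none (0).
(Y belongs to both groups, but none appear in this sequence.) Total = 1 + 0 = 1.

1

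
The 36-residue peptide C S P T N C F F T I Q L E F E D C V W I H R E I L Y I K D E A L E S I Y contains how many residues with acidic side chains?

7

Aspartate (D) and glutamate (E) have carboxylic-acid side chains and are the acidic amino acids.
Matching residues: E13, E15, D16, E23, D29, E30, E33.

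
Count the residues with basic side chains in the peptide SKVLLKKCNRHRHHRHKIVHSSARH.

The basic amino acids are Lys (K), Arg (R), and His (H).
Matching residues: K2, K6, K7, R10, H11, R12, H13, H14, R15, H16, K17, H20, R24, H25.

14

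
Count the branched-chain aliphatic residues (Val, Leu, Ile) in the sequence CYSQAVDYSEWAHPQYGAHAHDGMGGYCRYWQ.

1

Matching residues: V6.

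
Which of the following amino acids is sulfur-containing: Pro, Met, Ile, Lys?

The sulfur-bearing residues are cysteine (–SH) and methionine (–S–CH₃).
Of the listed options, only Met belongs to this group.

Met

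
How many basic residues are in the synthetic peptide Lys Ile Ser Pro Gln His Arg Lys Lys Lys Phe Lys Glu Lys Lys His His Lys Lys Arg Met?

14

Lysine (K), arginine (R), and histidine (H) have basic, nitrogen-containing side chains.
Matching residues: Lys1, His6, Arg7, Lys8, Lys9, Lys10, Lys12, Lys14, Lys15, His16, His17, Lys18, Lys19, Arg20.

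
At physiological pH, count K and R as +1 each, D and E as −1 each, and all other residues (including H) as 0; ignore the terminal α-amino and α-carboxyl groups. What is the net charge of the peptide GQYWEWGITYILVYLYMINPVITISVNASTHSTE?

Positive (K, R): none → +0.
Negative (D, E): E5, E34 → −2.
Net charge = (+0) + (−2) = −2.

-2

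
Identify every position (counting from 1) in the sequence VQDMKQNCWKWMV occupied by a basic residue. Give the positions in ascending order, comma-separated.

5, 10

Matching residues: K5, K10.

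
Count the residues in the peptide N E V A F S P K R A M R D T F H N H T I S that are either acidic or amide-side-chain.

Acidic: D, E. Amide-side-chain: N, Q.
Acidic residues here: E2, D13 (2).
Amide-side-chain residues here: N1, N17 (2).
The two groups share no amino acid, so total = 2 + 2 = 4.

4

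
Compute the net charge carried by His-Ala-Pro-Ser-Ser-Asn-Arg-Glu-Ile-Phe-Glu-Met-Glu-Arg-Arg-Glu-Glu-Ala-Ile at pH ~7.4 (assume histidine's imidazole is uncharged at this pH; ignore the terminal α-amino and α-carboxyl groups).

Near pH 7.4, K and R contribute +1 each, D and E contribute −1 each, and every other side chain (His included, as stated) is uncharged.
Positive (K, R): Arg7, Arg14, Arg15 → +3.
Negative (D, E): Glu8, Glu11, Glu13, Glu16, Glu17 → −5.
Net charge = (+3) + (−5) = −2.

-2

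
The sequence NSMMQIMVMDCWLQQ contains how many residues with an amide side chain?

4

Only N (asparagine) and Q (glutamine) carry a side-chain carboxamide.
Matching residues: N1, Q5, Q14, Q15.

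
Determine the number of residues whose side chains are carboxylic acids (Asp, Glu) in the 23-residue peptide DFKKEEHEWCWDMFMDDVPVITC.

Matching residues: D1, E5, E6, E8, D12, D16, D17.

7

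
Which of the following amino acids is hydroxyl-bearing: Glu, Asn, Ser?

Ser

S, T, and Y are the three residues with a side-chain hydroxyl.
Of the listed options, only Ser belongs to this group.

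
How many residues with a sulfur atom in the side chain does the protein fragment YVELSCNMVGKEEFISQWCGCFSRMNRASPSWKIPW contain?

5

Only Cys (C) and Met (M) have a sulfur atom in the side chain.
Matching residues: C6, M8, C19, C21, M25.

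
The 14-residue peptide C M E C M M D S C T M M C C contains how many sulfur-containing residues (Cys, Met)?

Matching residues: C1, M2, C4, M5, M6, C9, M11, M12, C13, C14.

10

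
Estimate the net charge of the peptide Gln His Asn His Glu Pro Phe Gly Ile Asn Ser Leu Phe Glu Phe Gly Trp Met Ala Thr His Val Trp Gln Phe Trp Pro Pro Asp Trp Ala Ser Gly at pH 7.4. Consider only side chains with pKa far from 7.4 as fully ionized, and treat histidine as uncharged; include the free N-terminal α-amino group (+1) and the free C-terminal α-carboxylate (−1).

-3

At pH ~7.4 the Lys and Arg side chains are protonated (+1), the Asp and Glu side chains are deprotonated (−1), and with His taken as neutral all other side chains carry no charge.
Positive (K, R): none → +0.
Negative (D, E): Glu5, Glu14, Asp29 → −3.
The N-terminus (+1) and C-terminus (−1) cancel.
Net charge = (+0) + (−3) = −3.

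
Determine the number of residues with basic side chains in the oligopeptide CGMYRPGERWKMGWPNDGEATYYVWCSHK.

5

The basic amino acids are Lys (K), Arg (R), and His (H).
Matching residues: R5, R9, K11, H28, K29.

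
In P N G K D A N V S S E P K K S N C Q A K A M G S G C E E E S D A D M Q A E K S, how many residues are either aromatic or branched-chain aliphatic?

Aromatic: F, W, Y. Branched-chain aliphatic: I, L, V.
Aromatic residues here: none (0).
Branched-chain aliphatic residues here: V8 (1).
The two groups share no amino acid, so total = 0 + 1 = 1.

1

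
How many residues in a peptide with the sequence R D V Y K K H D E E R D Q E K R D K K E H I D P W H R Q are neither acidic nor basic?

Acidic: D, E. Basic: K, R, H. All other residues are neither.
Matching residues: V3, Y4, Q13, I22, P24, W25, Q28.

7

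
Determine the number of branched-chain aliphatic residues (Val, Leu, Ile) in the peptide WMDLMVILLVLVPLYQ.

Matching residues: L4, V6, I7, L8, L9, V10, L11, V12, L14.

9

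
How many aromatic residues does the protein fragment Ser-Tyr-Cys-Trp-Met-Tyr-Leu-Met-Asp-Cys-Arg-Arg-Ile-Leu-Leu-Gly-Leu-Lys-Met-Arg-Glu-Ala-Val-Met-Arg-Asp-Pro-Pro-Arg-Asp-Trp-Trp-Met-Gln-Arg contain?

5

The aromatic amino acids are Phe (F, benzyl), Trp (W, indole), and Tyr (Y, phenol).
Matching residues: Tyr2, Trp4, Tyr6, Trp31, Trp32.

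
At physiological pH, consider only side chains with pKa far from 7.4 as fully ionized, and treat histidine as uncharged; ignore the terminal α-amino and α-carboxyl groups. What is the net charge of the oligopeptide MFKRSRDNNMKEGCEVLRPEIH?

+1

The side chains ionized at physiological pH are Lys/Arg (+1) and Asp/Glu (−1); with His treated as neutral, nothing else contributes.
Positive (K, R): K3, R4, R6, K11, R18 → +5.
Negative (D, E): D7, E12, E15, E20 → −4.
Net charge = (+5) + (−4) = +1.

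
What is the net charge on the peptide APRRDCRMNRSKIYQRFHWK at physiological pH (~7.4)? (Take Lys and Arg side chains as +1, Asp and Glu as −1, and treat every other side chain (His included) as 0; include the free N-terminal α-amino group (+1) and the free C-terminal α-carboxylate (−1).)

+6

Positive (K, R): R3, R4, R7, R10, K12, R16, K20 → +7.
Negative (D, E): D5 → −1.
The N-terminus (+1) and C-terminus (−1) cancel.
Net charge = (+7) + (−1) = +6.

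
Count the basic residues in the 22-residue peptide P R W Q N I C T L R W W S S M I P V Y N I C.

K, R, and H are the three residues with basic side chains (ε-amine, guanidinium, and imidazole respectively).
Matching residues: R2, R10.

2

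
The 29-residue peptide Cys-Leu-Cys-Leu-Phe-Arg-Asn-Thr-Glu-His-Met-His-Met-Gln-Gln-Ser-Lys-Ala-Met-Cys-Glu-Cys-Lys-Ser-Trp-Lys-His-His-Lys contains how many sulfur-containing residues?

7

Only Cys (C) and Met (M) have a sulfur atom in the side chain.
Matching residues: Cys1, Cys3, Met11, Met13, Met19, Cys20, Cys22.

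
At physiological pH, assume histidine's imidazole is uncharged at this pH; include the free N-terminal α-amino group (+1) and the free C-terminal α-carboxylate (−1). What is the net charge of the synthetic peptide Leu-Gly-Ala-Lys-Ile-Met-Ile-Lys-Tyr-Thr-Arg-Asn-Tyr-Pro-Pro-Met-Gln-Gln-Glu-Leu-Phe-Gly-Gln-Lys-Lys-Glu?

+3

Near pH 7.4, K and R contribute +1 each, D and E contribute −1 each, and every other side chain (His included, as stated) is uncharged.
Positive (K, R): Lys4, Lys8, Arg11, Lys24, Lys25 → +5.
Negative (D, E): Glu19, Glu26 → −2.
The N-terminus (+1) and C-terminus (−1) cancel.
Net charge = (+5) + (−2) = +3.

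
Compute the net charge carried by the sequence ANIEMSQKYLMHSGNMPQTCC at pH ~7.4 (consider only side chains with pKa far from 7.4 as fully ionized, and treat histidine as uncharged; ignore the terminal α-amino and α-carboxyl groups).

0

Near pH 7.4, K and R contribute +1 each, D and E contribute −1 each, and every other side chain (His included, as stated) is uncharged.
Positive (K, R): K8 → +1.
Negative (D, E): E4 → −1.
Net charge = (+1) + (−1) = 0.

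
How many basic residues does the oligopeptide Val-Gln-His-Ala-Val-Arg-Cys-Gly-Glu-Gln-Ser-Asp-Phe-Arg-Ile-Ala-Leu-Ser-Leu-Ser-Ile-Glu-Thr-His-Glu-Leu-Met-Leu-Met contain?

4

K, R, and H are the three residues with basic side chains (ε-amine, guanidinium, and imidazole respectively).
Matching residues: His3, Arg6, Arg14, His24.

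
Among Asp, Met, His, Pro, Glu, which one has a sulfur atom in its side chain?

Met

Only Cys (C) and Met (M) have a sulfur atom in the side chain.
Of the listed options, only Met belongs to this group.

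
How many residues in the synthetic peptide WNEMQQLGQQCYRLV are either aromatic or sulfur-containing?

4

Aromatic: F, W, Y. Sulfur-containing: C, M.
Aromatic residues here: W1, Y12 (2).
Sulfur-containing residues here: M4, C11 (2).
The two groups share no amino acid, so total = 2 + 2 = 4.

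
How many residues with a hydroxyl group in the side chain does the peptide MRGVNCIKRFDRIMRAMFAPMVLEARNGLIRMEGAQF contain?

Serine (S), threonine (T), and tyrosine (Y) each carry a hydroxyl group on the side chain.
None of the 37 residues belong to this group.

0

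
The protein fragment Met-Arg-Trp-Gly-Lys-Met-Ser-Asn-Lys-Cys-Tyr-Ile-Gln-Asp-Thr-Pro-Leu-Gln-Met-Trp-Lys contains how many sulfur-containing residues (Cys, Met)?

Matching residues: Met1, Met6, Cys10, Met19.

4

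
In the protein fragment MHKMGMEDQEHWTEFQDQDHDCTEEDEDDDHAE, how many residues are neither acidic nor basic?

13

Acidic: D, E. Basic: K, R, H. All other residues are neither.
Matching residues: M1, M4, G5, M6, Q9, W12, T13, F15, Q16, Q18, C22, T23, A32.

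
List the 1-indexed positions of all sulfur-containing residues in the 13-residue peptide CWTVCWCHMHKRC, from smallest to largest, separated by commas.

Only Cys (C) and Met (M) have a sulfur atom in the side chain.
Matching residues: C1, C5, C7, M9, C13.

1, 5, 7, 9, 13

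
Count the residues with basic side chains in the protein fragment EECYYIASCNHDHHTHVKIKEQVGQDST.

Lysine (K), arginine (R), and histidine (H) have basic, nitrogen-containing side chains.
Matching residues: H11, H13, H14, H16, K18, K20.

6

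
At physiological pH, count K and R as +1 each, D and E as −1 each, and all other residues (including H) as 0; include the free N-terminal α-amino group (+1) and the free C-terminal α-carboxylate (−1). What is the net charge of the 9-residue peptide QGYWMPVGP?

Positive (K, R): none → +0.
Negative (D, E): none → −0.
The N-terminus (+1) and C-terminus (−1) cancel.
Net charge = (+0) + (−0) = 0.

0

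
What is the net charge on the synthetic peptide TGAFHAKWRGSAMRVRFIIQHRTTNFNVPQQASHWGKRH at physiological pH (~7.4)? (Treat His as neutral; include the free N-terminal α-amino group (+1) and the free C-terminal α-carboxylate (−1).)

+7

The side chains ionized at physiological pH are Lys/Arg (+1) and Asp/Glu (−1); with His treated as neutral, nothing else contributes.
Positive (K, R): K7, R9, R14, R16, R22, K37, R38 → +7.
Negative (D, E): none → −0.
The N-terminus (+1) and C-terminus (−1) cancel.
Net charge = (+7) + (−0) = +7.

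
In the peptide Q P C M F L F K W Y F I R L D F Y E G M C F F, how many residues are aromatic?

9

Phenylalanine (F), tryptophan (W), and tyrosine (Y) have aromatic ring side chains.
Matching residues: F5, F7, W9, Y10, F11, F16, Y17, F22, F23.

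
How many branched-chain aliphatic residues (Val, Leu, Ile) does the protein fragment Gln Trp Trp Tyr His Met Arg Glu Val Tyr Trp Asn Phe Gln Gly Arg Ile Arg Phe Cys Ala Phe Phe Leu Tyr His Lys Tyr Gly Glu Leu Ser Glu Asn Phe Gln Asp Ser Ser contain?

4

Matching residues: Val9, Ile17, Leu24, Leu31.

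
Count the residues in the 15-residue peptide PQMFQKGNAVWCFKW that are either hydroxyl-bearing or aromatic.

Hydroxyl-bearing: S, T, Y. Aromatic: F, W, Y.
Hydroxyl-bearing residues here: none (0).
Aromatic residues here: F4, W11, F13, W15 (4).
(Y belongs to both groups, but none appear in this sequence.) Total = 0 + 4 = 4.

4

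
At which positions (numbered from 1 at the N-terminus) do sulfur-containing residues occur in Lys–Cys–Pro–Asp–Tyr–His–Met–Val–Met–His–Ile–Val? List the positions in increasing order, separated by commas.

The sulfur-bearing residues are cysteine (–SH) and methionine (–S–CH₃).
Matching residues: Cys2, Met7, Met9.

2, 7, 9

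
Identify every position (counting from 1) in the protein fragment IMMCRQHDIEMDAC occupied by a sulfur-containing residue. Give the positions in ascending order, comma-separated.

The sulfur-bearing residues are cysteine (–SH) and methionine (–S–CH₃).
Matching residues: M2, M3, C4, M11, C14.

2, 3, 4, 11, 14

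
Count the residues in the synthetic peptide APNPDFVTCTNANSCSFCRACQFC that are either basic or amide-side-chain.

5

Basic: H, K, R. Amide-side-chain: N, Q.
Basic residues here: R19 (1).
Amide-side-chain residues here: N3, N11, N13, Q22 (4).
The two groups share no amino acid, so total = 1 + 4 = 5.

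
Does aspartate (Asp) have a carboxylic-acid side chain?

The acidic residues are Asp (D) and Glu (E), whose side chains end in a carboxylate group.
Aspartate is in this group.

Yes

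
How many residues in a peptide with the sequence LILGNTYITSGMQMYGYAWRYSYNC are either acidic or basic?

Acidic: D, E. Basic: H, K, R.
Acidic residues here: none (0).
Basic residues here: R20 (1).
The two groups share no amino acid, so total = 0 + 1 = 1.

1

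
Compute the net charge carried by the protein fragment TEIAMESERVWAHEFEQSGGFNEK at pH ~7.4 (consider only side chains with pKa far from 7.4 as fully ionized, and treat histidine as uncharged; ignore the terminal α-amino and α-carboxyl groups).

The side chains ionized at physiological pH are Lys/Arg (+1) and Asp/Glu (−1); with His treated as neutral, nothing else contributes.
Positive (K, R): R9, K24 → +2.
Negative (D, E): E2, E6, E8, E14, E16, E23 → −6.
Net charge = (+2) + (−6) = −4.

-4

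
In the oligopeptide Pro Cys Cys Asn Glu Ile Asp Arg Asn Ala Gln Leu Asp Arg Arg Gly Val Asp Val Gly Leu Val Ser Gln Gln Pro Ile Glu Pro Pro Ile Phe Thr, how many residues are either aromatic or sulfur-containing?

3

Aromatic: F, W, Y. Sulfur-containing: C, M.
Aromatic residues here: Phe32 (1).
Sulfur-containing residues here: Cys2, Cys3 (2).
The two groups share no amino acid, so total = 1 + 2 = 3.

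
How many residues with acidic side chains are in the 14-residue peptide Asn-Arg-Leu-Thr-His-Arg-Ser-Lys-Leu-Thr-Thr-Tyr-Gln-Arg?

The acidic residues are Asp (D) and Glu (E), whose side chains end in a carboxylate group.
None of the 14 residues belong to this group.

0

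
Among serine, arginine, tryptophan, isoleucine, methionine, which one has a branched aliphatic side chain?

Valine (V), leucine (L), and isoleucine (I) are the branched-chain amino acids.
Of the listed options, only isoleucine belongs to this group.

isoleucine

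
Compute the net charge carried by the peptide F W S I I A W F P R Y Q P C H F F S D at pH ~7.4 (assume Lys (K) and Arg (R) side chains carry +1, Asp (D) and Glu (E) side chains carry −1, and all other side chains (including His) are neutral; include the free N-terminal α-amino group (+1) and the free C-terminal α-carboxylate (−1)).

Positive (K, R): R10 → +1.
Negative (D, E): D19 → −1.
The N-terminus (+1) and C-terminus (−1) cancel.
Net charge = (+1) + (−1) = 0.

0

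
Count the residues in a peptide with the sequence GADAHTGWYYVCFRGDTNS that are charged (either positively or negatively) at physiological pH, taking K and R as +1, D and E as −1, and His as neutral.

Charged side chains at pH ~7.4: K, R (positive); D, E (negative).
Matching residues: D3, R14, D16.

3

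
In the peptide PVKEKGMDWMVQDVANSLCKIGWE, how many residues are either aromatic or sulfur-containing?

Aromatic: F, W, Y. Sulfur-containing: C, M.
Aromatic residues here: W9, W23 (2).
Sulfur-containing residues here: M7, M10, C19 (3).
The two groups share no amino acid, so total = 2 + 3 = 5.

5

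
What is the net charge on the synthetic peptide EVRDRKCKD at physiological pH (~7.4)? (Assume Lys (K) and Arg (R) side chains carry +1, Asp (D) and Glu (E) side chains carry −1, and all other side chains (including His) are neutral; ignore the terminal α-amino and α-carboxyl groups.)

Positive (K, R): R3, R5, K6, K8 → +4.
Negative (D, E): E1, D4, D9 → −3.
Net charge = (+4) + (−3) = +1.

+1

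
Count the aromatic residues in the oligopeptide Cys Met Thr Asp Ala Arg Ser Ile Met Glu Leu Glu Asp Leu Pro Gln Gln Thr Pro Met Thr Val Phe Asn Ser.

1

The aromatic amino acids are Phe (F, benzyl), Trp (W, indole), and Tyr (Y, phenol).
Matching residues: Phe23.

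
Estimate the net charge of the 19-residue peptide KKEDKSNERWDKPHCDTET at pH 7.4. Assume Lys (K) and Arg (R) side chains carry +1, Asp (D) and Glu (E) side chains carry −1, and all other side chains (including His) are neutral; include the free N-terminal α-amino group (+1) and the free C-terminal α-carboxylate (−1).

-1

Positive (K, R): K1, K2, K5, R9, K12 → +5.
Negative (D, E): E3, D4, E8, D11, D16, E18 → −6.
The N-terminus (+1) and C-terminus (−1) cancel.
Net charge = (+5) + (−6) = −1.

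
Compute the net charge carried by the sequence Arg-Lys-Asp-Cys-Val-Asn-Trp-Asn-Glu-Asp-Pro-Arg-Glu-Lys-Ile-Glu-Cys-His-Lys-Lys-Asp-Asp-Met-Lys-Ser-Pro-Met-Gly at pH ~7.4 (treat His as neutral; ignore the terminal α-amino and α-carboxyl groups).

0

At pH ~7.4 the Lys and Arg side chains are protonated (+1), the Asp and Glu side chains are deprotonated (−1), and with His taken as neutral all other side chains carry no charge.
Positive (K, R): Arg1, Lys2, Arg12, Lys14, Lys19, Lys20, Lys24 → +7.
Negative (D, E): Asp3, Glu9, Asp10, Glu13, Glu16, Asp21, Asp22 → −7.
Net charge = (+7) + (−7) = 0.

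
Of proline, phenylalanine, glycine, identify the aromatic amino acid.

phenylalanine

Phenylalanine (F), tryptophan (W), and tyrosine (Y) have aromatic ring side chains.
Of the listed options, only phenylalanine belongs to this group.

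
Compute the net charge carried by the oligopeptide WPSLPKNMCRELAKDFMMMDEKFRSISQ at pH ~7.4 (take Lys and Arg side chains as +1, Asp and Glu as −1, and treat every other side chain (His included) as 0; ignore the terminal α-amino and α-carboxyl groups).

Positive (K, R): K6, R10, K14, K22, R24 → +5.
Negative (D, E): E11, D15, D20, E21 → −4.
Net charge = (+5) + (−4) = +1.

+1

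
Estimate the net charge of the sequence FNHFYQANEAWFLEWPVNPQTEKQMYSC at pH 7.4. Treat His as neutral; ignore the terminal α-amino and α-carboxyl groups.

-2

Near pH 7.4, K and R contribute +1 each, D and E contribute −1 each, and every other side chain (His included, as stated) is uncharged.
Positive (K, R): K23 → +1.
Negative (D, E): E9, E14, E22 → −3.
Net charge = (+1) + (−3) = −2.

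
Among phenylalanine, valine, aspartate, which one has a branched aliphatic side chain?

valine

Valine (V), leucine (L), and isoleucine (I) are the branched-chain amino acids.
Of the listed options, only valine belongs to this group.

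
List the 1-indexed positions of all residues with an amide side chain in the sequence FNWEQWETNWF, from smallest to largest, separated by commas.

2, 5, 9

Asparagine (N) and glutamine (Q) have uncharged amide side chains.
Matching residues: N2, Q5, N9.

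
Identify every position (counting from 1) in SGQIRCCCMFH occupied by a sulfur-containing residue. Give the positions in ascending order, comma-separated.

6, 7, 8, 9

Only Cys (C) and Met (M) have a sulfur atom in the side chain.
Matching residues: C6, C7, C8, M9.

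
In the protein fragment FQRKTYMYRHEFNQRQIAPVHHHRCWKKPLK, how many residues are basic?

The basic amino acids are Lys (K), Arg (R), and His (H).
Matching residues: R3, K4, R9, H10, R15, H21, H22, H23, R24, K27, K28, K31.

12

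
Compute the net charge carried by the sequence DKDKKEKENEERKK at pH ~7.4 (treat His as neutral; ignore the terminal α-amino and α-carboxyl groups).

+1

Near pH 7.4, K and R contribute +1 each, D and E contribute −1 each, and every other side chain (His included, as stated) is uncharged.
Positive (K, R): K2, K4, K5, K7, R12, K13, K14 → +7.
Negative (D, E): D1, D3, E6, E8, E10, E11 → −6.
Net charge = (+7) + (−6) = +1.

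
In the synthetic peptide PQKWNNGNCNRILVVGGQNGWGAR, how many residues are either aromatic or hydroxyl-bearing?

2

Aromatic: F, W, Y. Hydroxyl-bearing: S, T, Y.
Aromatic residues here: W4, W21 (2).
Hydroxyl-bearing residues here: none (0).
(Y belongs to both groups, but none appear in this sequence.) Total = 2 + 0 = 2.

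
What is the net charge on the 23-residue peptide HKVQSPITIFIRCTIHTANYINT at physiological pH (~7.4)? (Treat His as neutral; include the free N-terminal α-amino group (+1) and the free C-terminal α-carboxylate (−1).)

Near pH 7.4, K and R contribute +1 each, D and E contribute −1 each, and every other side chain (His included, as stated) is uncharged.
Positive (K, R): K2, R12 → +2.
Negative (D, E): none → −0.
The N-terminus (+1) and C-terminus (−1) cancel.
Net charge = (+2) + (−0) = +2.

+2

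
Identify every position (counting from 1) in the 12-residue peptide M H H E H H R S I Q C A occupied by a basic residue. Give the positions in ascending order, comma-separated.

2, 3, 5, 6, 7

The basic amino acids are Lys (K), Arg (R), and His (H).
Matching residues: H2, H3, H5, H6, R7.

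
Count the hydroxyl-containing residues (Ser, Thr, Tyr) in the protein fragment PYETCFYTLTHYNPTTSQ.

9

Matching residues: Y2, T4, Y7, T8, T10, Y12, T15, T16, S17.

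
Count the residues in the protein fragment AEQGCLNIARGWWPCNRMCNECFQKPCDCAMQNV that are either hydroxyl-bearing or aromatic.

3

Hydroxyl-bearing: S, T, Y. Aromatic: F, W, Y.
Hydroxyl-bearing residues here: none (0).
Aromatic residues here: W12, W13, F23 (3).
(Y belongs to both groups, but none appear in this sequence.) Total = 0 + 3 = 3.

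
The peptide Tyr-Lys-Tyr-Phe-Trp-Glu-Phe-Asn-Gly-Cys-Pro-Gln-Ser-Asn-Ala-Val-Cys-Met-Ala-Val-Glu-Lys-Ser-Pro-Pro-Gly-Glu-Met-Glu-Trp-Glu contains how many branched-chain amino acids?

The BCAAs are Val, Leu, and Ile — aliphatic side chains with a branch point.
Matching residues: Val16, Val20.

2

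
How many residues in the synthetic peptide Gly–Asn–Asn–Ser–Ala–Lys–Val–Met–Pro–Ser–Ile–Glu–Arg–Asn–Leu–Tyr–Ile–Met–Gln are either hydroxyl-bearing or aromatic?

Hydroxyl-bearing: S, T, Y. Aromatic: F, W, Y.
Hydroxyl-bearing residues here: Ser4, Ser10, Tyr16 (3).
Aromatic residues here: Tyr16 (1).
Y is in both groups, so the 1 Y residue must not be double-counted.
Total = 3 + 1 − 1 = 3.

3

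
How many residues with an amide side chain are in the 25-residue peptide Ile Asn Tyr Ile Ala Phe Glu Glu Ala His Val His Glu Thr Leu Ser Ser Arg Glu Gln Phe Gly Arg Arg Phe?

2

Asparagine (N) and glutamine (Q) have uncharged amide side chains.
Matching residues: Asn2, Gln20.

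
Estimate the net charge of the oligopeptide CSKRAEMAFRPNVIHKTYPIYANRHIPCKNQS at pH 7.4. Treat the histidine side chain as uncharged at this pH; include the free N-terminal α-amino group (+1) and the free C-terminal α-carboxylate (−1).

At pH ~7.4 the Lys and Arg side chains are protonated (+1), the Asp and Glu side chains are deprotonated (−1), and with His taken as neutral all other side chains carry no charge.
Positive (K, R): K3, R4, R10, K16, R24, K29 → +6.
Negative (D, E): E6 → −1.
The N-terminus (+1) and C-terminus (−1) cancel.
Net charge = (+6) + (−1) = +5.

+5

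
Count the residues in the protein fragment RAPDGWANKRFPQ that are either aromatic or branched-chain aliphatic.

Aromatic: F, W, Y. Branched-chain aliphatic: I, L, V.
Aromatic residues here: W6, F11 (2).
Branched-chain aliphatic residues here: none (0).
The two groups share no amino acid, so total = 2 + 0 = 2.

2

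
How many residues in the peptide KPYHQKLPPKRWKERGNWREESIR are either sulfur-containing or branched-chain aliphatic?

2

Sulfur-containing: C, M. Branched-chain aliphatic: I, L, V.
Sulfur-containing residues here: none (0).
Branched-chain aliphatic residues here: L7, I23 (2).
The two groups share no amino acid, so total = 0 + 2 = 2.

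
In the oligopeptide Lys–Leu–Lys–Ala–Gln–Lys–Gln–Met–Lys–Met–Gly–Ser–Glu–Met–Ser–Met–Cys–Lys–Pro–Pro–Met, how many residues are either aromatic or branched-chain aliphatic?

1

Aromatic: F, W, Y. Branched-chain aliphatic: I, L, V.
Aromatic residues here: none (0).
Branched-chain aliphatic residues here: Leu2 (1).
The two groups share no amino acid, so total = 0 + 1 = 1.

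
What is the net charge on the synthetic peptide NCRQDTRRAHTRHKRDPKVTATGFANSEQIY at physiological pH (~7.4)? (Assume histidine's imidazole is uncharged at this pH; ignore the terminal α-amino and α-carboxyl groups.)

At pH ~7.4 the Lys and Arg side chains are protonated (+1), the Asp and Glu side chains are deprotonated (−1), and with His taken as neutral all other side chains carry no charge.
Positive (K, R): R3, R7, R8, R12, K14, R15, K18 → +7.
Negative (D, E): D5, D16, E28 → −3.
Net charge = (+7) + (−3) = +4.

+4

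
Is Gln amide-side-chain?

Yes

Asparagine (N) and glutamine (Q) have uncharged amide side chains.
Glutamine is in this group.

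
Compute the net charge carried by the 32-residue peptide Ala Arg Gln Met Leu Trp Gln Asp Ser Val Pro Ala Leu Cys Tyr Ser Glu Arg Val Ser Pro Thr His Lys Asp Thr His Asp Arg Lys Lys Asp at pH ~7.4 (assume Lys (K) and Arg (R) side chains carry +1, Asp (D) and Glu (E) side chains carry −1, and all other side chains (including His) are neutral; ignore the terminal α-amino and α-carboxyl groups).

+1

Positive (K, R): Arg2, Arg18, Lys24, Arg29, Lys30, Lys31 → +6.
Negative (D, E): Asp8, Glu17, Asp25, Asp28, Asp32 → −5.
Net charge = (+6) + (−5) = +1.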